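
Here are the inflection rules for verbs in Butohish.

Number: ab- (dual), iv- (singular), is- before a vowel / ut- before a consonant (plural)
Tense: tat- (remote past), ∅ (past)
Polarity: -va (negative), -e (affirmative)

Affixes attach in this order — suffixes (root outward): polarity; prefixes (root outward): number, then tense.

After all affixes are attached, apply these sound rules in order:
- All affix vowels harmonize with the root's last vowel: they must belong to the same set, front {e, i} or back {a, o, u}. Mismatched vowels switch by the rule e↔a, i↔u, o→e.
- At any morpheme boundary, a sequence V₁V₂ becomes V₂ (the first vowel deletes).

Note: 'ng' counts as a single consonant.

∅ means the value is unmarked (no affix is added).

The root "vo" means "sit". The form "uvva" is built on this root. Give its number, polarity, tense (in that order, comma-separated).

Segment: iv-vo-e.
number: iv- → singular.
polarity: -e → affirmative.
tense: ∅ → past.

singular, affirmative, past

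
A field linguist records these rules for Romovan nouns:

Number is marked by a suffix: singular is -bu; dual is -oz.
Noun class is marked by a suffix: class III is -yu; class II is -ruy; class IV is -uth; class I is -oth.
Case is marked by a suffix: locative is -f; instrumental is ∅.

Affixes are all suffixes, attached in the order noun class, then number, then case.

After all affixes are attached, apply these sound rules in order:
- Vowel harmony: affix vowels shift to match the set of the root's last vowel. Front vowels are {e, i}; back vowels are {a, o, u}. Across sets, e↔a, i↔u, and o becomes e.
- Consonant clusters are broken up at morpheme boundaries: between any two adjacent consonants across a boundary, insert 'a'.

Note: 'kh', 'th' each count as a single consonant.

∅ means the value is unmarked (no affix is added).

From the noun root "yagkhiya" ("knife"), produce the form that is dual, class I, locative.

yagkhiyaothozaf

Attach noun class class I -oth → yagkhiyaoth.
Attach number dual -oz → yagkhiyaothoz.
Attach case locative -f → yagkhiyaothozf.
Vowel harmony: no change.
Apply epenthesis: yagkhiyaothozf → yagkhiyaothozaf.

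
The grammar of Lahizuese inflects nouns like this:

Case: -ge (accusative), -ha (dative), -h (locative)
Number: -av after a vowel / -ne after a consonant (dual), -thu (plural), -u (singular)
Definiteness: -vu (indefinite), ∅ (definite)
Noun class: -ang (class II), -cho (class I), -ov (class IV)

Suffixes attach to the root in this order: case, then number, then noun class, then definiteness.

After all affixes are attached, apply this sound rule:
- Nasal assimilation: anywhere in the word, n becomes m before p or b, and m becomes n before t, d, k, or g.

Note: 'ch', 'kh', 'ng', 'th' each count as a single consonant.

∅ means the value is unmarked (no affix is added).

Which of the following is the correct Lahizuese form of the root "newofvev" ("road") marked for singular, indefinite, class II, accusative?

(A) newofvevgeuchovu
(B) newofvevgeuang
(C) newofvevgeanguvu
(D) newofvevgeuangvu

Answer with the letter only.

D

Attach case accusative -ge → newofvevge.
Attach number singular -u → newofvevgeu.
Attach noun class class II -ang → newofvevgeuang.
Attach definiteness indefinite -vu → newofvevgeuangvu.
Nasal assimilation: no change.
So the correct form is newofvevgeuangvu, option (D).
(C) newofvevgeanguvu is wrong: it has the affixes in the wrong order.
(A) newofvevgeuchovu is wrong: it uses class I instead of class II for noun class.
(B) newofvevgeuang is wrong: it uses definite instead of indefinite for definiteness.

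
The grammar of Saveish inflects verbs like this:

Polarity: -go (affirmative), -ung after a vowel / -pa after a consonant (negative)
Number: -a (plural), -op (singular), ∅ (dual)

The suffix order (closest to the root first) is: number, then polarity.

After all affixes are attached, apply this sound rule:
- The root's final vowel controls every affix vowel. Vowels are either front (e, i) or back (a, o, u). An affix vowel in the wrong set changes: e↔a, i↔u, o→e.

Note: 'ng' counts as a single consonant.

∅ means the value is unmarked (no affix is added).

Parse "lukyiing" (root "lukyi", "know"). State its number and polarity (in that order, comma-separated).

dual, negative

Segment: lukyi-ung.
number: ∅ → dual.
polarity: -ung/pa → negative.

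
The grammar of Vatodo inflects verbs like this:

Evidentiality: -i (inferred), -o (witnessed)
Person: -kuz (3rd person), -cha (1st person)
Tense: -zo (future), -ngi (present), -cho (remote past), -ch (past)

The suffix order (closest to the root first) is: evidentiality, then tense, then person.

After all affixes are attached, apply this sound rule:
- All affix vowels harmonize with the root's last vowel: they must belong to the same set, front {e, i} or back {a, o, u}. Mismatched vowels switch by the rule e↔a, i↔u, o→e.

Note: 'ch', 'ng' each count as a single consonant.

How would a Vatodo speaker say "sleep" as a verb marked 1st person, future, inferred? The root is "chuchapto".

chuchaptouzocha

Attach evidentiality inferred -i → chuchaptoi.
Attach tense future -zo → chuchaptoizo.
Attach person 1st person -cha → chuchaptoizocha.
Apply vowel harmony: chuchaptoizocha → chuchaptouzocha.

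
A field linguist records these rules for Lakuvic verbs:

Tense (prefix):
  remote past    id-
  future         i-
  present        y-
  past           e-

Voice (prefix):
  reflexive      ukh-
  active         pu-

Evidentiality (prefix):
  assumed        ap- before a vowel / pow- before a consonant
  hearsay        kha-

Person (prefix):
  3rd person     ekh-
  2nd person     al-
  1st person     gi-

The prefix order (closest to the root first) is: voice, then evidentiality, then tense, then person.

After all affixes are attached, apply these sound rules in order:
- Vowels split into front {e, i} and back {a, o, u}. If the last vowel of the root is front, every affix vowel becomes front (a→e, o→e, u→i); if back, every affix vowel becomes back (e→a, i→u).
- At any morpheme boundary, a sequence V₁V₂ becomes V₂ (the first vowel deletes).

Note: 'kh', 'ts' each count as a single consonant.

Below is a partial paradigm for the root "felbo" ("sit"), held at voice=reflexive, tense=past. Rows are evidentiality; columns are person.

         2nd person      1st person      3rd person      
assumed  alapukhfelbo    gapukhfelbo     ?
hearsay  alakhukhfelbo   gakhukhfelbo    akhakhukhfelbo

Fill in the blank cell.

Attach voice reflexive ukh- → ukhfelbo.
Attach evidentiality assumed ap- (before vowel 'u') → apukhfelbo.
Attach tense past e- → eapukhfelbo.
Attach person 3rd person ekh- → ekheapukhfelbo.
Apply vowel harmony: ekheapukhfelbo → akhaapukhfelbo.
Apply vowel deletion: akhaapukhfelbo → akhapukhfelbo.

akhapukhfelbo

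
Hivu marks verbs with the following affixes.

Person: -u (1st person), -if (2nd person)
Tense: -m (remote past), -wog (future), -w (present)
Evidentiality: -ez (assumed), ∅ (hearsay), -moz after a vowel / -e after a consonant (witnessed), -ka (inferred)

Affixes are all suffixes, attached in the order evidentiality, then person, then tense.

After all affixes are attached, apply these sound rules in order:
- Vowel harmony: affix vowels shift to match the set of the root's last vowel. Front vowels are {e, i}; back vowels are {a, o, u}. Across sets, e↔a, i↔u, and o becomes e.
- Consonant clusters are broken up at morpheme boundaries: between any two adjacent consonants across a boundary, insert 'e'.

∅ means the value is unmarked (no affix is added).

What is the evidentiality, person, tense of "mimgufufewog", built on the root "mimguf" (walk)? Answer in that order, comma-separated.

hearsay, 2nd person, future

Segment: mimguf-if-wog.
evidentiality: ∅ → hearsay.
person: -if → 2nd person.
tense: -wog → future.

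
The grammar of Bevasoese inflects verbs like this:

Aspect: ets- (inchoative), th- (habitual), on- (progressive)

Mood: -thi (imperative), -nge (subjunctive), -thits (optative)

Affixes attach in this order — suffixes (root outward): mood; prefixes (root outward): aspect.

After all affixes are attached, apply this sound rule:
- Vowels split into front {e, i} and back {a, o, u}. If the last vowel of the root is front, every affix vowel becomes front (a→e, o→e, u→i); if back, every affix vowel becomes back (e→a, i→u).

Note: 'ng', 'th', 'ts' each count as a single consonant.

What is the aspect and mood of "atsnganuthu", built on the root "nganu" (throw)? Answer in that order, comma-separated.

Segment: ets-nganu-thi.
aspect: ets- → inchoative.
mood: -thi → imperative.

inchoative, imperative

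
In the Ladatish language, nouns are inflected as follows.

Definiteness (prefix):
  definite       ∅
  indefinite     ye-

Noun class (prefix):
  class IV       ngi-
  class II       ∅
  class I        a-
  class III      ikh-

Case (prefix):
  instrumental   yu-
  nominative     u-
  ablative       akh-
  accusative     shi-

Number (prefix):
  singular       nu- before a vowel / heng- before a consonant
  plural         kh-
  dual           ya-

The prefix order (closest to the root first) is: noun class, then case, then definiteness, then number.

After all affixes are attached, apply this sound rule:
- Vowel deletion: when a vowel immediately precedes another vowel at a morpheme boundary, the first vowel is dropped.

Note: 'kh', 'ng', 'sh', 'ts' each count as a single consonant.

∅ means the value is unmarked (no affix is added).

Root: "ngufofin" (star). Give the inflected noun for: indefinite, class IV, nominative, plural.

khyungingufofin

Attach noun class class IV ngi- → ngingufofin.
Attach case nominative u- → ungingufofin.
Attach definiteness indefinite ye- → yeungingufofin.
Attach number plural kh- → khyeungingufofin.
Apply vowel deletion: khyeungingufofin → khyungingufofin.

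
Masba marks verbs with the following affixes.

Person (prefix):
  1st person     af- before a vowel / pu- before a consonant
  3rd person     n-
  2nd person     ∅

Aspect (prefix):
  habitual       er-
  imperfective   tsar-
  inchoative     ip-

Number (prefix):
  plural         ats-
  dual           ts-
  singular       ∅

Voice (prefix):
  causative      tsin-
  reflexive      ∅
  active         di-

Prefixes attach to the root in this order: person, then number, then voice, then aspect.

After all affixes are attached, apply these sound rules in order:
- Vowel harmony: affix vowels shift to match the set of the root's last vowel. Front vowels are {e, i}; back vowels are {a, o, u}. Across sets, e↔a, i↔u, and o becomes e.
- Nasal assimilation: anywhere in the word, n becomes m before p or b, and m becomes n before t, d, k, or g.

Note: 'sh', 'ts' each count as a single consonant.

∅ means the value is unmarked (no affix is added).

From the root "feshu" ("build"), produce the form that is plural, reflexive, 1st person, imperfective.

Attach person 1st person pu- (before consonant 'f') → pufeshu.
Attach number plural ats- → atspufeshu.
voice = reflexive: zero marking, form stays atspufeshu.
Attach aspect imperfective tsar- → tsaratspufeshu.
Vowel harmony: no change.
Nasal assimilation: no change.

tsaratspufeshu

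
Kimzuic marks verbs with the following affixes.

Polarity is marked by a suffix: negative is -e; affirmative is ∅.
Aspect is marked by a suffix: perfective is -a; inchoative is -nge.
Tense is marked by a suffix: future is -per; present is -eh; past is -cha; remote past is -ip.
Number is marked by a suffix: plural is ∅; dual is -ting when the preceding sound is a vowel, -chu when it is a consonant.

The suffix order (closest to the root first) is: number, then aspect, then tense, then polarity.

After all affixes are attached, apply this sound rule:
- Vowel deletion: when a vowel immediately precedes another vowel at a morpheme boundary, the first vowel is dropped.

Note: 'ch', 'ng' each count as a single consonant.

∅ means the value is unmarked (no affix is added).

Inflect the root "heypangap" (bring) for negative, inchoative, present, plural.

number = plural: zero marking, form stays heypangap.
Attach aspect inchoative -nge → heypangapnge.
Attach tense present -eh → heypangapngeeh.
Attach polarity negative -e → heypangapngeehe.
Apply vowel deletion: heypangapngeehe → heypangapngehe.

heypangapngehe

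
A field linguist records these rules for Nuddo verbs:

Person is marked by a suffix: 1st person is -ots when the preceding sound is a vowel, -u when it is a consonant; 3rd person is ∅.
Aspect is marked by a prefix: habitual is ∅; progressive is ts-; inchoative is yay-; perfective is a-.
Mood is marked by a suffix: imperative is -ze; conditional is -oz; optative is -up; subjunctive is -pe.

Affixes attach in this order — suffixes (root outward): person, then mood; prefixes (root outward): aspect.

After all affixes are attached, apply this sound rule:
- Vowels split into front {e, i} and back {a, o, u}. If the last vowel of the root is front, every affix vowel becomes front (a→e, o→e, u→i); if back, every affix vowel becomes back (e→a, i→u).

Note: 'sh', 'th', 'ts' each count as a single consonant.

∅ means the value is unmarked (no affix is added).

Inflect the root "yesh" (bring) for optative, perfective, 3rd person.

person = 3rd person: zero marking, form stays yesh.
Attach aspect perfective a- → ayesh.
Attach mood optative -up → ayeshup.
Apply vowel harmony: ayeshup → eyeship.

eyeship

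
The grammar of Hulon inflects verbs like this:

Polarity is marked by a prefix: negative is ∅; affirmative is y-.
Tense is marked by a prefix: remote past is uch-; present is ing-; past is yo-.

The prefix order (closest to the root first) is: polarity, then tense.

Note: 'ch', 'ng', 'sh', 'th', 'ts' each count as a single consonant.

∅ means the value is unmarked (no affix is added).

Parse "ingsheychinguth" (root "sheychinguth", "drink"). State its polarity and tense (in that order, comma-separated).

negative, present

Segment: ing-sheychinguth.
polarity: ∅ → negative.
tense: ing- → present.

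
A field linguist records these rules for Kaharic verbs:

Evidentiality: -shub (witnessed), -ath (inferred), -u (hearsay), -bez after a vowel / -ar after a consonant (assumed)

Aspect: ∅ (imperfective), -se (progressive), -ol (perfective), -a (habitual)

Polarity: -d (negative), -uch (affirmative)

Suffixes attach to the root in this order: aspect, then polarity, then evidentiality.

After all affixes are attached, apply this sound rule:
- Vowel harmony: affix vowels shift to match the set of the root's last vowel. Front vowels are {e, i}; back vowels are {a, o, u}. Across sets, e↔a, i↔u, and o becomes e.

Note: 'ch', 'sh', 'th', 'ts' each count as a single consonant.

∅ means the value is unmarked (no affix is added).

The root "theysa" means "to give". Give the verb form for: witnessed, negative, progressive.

Attach aspect progressive -se → theysase.
Attach polarity negative -d → theysased.
Attach evidentiality witnessed -shub → theysasedshub.
Apply vowel harmony: theysasedshub → theysasadshub.

theysasadshub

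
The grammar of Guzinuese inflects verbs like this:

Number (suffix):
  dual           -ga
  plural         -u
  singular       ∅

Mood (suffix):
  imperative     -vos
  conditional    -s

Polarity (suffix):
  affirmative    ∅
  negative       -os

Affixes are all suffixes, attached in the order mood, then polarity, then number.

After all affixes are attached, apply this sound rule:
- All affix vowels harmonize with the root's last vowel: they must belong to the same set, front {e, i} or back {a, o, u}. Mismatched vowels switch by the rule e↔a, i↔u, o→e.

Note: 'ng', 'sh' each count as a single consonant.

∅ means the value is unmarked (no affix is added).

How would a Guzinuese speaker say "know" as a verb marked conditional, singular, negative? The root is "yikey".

yikeyses

Attach mood conditional -s → yikeys.
Attach polarity negative -os → yikeysos.
number = singular: zero marking, form stays yikeysos.
Apply vowel harmony: yikeysos → yikeyses.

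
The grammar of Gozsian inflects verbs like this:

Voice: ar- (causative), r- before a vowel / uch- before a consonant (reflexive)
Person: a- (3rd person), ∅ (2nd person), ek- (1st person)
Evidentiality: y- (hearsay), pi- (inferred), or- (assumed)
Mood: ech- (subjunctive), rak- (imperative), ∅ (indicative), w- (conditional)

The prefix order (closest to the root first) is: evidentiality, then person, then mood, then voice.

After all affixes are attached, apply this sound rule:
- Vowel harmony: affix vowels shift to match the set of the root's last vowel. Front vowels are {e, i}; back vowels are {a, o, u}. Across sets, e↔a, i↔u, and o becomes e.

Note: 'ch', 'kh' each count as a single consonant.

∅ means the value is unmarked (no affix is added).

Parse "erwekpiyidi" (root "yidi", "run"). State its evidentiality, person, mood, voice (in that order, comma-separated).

inferred, 1st person, conditional, causative

Segment: ar-w-ek-pi-yidi.
evidentiality: pi- → inferred.
person: ek- → 1st person.
mood: w- → conditional.
voice: ar- → causative.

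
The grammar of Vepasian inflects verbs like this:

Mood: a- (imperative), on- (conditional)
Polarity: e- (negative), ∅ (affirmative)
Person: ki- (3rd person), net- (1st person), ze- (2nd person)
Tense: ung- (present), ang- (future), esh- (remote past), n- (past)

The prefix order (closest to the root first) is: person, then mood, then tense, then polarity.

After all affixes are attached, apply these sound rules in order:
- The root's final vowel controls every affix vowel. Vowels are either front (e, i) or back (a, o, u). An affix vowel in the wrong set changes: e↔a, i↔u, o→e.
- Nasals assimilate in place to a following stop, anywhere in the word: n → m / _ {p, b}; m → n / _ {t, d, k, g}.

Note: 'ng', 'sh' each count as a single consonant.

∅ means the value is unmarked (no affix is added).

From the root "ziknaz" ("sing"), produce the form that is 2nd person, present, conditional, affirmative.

ungonzaziknaz

Attach person 2nd person ze- → zeziknaz.
Attach mood conditional on- → onzeziknaz.
Attach tense present ung- → ungonzeziknaz.
polarity = affirmative: zero marking, form stays ungonzeziknaz.
Apply vowel harmony: ungonzeziknaz → ungonzaziknaz.
Nasal assimilation: no change.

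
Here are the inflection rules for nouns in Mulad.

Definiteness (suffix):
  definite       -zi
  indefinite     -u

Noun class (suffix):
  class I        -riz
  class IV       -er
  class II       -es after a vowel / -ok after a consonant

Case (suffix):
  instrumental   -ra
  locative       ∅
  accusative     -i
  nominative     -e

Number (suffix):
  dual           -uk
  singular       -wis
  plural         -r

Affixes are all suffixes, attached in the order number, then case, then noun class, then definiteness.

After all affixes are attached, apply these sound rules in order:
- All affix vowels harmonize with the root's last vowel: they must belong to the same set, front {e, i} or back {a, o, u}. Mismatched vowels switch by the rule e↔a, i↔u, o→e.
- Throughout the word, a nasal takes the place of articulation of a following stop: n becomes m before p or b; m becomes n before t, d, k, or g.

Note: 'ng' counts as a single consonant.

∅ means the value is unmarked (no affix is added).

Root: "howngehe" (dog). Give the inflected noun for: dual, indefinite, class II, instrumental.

howngeheikreesi

Attach number dual -uk → howngeheuk.
Attach case instrumental -ra → howngeheukra.
Attach noun class class II -es (after vowel 'a') → howngeheukraes.
Attach definiteness indefinite -u → howngeheukraesu.
Apply vowel harmony: howngeheukraesu → howngeheikreesi.
Nasal assimilation: no change.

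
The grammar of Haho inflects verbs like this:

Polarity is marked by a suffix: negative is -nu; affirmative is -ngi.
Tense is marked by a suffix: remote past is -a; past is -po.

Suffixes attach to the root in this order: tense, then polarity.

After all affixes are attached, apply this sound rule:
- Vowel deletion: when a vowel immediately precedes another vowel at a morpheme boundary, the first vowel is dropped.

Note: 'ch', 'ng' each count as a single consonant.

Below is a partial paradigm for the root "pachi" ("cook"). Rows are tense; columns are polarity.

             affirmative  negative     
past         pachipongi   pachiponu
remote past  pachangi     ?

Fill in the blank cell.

pachanu

Attach tense remote past -a → pachia.
Attach polarity negative -nu → pachianu.
Apply vowel deletion: pachianu → pachanu.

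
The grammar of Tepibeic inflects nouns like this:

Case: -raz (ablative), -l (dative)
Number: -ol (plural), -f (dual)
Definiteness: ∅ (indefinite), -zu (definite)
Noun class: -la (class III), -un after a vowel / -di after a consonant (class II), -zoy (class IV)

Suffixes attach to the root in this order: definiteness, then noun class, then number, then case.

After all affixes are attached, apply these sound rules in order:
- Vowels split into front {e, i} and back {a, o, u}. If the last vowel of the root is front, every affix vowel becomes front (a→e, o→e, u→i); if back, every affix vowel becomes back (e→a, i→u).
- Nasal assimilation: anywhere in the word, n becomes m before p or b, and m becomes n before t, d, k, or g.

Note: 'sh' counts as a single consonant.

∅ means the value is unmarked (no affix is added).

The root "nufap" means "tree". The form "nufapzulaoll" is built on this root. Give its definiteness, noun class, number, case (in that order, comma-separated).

definite, class III, plural, dative

Segment: nufap-zu-la-ol-l.
definiteness: -zu → definite.
noun class: -la → class III.
number: -ol → plural.
case: -l → dative.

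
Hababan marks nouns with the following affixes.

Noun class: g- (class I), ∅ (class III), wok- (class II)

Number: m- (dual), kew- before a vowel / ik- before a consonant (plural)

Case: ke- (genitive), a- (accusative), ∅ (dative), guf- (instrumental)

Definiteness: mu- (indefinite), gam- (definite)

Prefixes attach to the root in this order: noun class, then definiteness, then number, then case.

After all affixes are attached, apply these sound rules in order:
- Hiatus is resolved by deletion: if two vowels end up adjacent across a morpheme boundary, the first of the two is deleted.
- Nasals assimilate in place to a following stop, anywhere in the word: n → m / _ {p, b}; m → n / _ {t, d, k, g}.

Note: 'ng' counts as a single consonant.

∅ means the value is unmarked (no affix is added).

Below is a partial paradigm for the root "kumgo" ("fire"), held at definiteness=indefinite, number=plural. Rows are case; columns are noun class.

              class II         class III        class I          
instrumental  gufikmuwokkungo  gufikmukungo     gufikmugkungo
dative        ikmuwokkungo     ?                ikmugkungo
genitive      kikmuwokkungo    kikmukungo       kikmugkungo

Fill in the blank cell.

ikmukungo

noun class = class III: zero marking, form stays kumgo.
Attach definiteness indefinite mu- → mukumgo.
Attach number plural ik- (before consonant 'm') → ikmukumgo.
case = dative: zero marking, form stays ikmukumgo.
Vowel deletion: no change.
Apply nasal assimilation: ikmukumgo → ikmukungo.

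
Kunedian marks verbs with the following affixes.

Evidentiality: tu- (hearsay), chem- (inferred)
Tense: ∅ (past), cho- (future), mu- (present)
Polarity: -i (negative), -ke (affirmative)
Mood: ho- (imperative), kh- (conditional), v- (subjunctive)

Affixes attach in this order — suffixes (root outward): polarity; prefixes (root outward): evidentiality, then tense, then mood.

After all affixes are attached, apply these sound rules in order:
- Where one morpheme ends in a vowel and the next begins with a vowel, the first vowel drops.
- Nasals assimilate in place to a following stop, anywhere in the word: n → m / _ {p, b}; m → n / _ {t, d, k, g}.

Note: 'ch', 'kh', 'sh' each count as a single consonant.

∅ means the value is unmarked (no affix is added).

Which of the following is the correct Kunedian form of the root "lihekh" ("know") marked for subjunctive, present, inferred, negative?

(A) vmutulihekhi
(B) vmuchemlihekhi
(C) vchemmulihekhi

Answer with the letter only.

Attach evidentiality inferred chem- → chemlihekh.
Attach tense present mu- → muchemlihekh.
Attach polarity negative -i → muchemlihekhi.
Attach mood subjunctive v- → vmuchemlihekhi.
Vowel deletion: no change.
Nasal assimilation: no change.
So the correct form is vmuchemlihekhi, option (B).
(A) vmutulihekhi is wrong: it uses hearsay instead of inferred for evidentiality.
(C) vchemmulihekhi is wrong: it has the affixes in the wrong order.

B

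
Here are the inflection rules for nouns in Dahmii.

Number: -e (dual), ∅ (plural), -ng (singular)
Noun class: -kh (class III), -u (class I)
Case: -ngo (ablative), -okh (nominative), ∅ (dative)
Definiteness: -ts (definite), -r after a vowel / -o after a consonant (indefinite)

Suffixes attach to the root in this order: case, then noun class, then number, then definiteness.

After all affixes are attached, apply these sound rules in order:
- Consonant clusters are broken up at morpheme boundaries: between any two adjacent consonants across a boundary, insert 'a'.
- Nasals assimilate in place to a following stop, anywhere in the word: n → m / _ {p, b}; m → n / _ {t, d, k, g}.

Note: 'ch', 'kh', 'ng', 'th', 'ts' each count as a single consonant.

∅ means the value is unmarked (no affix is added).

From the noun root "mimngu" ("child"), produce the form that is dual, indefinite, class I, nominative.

mimnguokhuer

Attach case nominative -okh → mimnguokh.
Attach noun class class I -u → mimnguokhu.
Attach number dual -e → mimnguokhue.
Attach definiteness indefinite -r (after vowel 'e') → mimnguokhuer.
Epenthesis: no change.
Nasal assimilation: no change.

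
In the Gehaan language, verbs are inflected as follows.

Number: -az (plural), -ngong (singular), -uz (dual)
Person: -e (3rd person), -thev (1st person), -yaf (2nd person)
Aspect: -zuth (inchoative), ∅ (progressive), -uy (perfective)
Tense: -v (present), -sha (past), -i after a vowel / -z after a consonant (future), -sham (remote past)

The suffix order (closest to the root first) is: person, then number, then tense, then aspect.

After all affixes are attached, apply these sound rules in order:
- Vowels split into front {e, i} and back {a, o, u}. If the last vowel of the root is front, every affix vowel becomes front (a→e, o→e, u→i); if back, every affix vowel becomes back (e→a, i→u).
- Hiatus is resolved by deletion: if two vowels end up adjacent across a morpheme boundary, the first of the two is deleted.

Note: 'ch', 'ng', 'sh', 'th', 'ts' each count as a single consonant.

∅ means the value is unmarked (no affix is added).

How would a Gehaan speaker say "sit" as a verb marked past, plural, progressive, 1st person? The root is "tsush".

tsushthavazsha

Attach person 1st person -thev → tsushthev.
Attach number plural -az → tsushthevaz.
Attach tense past -sha → tsushthevazsha.
aspect = progressive: zero marking, form stays tsushthevazsha.
Apply vowel harmony: tsushthevazsha → tsushthavazsha.
Vowel deletion: no change.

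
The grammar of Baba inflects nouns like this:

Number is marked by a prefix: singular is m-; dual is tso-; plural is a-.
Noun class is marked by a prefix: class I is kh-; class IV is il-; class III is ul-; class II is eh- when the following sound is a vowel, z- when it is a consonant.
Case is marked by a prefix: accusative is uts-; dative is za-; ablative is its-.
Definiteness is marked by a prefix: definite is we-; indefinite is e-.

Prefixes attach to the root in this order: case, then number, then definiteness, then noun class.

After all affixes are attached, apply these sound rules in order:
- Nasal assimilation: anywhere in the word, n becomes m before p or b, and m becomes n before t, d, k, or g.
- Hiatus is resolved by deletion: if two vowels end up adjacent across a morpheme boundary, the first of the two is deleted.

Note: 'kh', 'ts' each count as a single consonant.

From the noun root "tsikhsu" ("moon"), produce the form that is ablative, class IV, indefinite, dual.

Attach case ablative its- → itstsikhsu.
Attach number dual tso- → tsoitstsikhsu.
Attach definiteness indefinite e- → etsoitstsikhsu.
Attach noun class class IV il- → iletsoitstsikhsu.
Nasal assimilation: no change.
Apply vowel deletion: iletsoitstsikhsu → iletsitstsikhsu.

iletsitstsikhsu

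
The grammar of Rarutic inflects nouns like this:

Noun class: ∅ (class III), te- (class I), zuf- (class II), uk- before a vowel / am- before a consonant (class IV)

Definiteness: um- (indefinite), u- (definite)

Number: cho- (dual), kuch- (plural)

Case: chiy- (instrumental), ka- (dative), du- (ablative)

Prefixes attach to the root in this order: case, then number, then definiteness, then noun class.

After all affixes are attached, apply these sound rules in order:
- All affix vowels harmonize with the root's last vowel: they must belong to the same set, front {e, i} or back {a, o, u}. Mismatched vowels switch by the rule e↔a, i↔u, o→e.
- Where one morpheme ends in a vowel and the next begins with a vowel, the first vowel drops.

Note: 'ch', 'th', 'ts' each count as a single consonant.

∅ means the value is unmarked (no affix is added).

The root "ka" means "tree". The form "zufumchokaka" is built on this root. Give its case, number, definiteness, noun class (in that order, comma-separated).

dative, dual, indefinite, class II

Segment: zuf-um-cho-ka-ka.
case: ka- → dative.
number: cho- → dual.
definiteness: um- → indefinite.
noun class: zuf- → class II.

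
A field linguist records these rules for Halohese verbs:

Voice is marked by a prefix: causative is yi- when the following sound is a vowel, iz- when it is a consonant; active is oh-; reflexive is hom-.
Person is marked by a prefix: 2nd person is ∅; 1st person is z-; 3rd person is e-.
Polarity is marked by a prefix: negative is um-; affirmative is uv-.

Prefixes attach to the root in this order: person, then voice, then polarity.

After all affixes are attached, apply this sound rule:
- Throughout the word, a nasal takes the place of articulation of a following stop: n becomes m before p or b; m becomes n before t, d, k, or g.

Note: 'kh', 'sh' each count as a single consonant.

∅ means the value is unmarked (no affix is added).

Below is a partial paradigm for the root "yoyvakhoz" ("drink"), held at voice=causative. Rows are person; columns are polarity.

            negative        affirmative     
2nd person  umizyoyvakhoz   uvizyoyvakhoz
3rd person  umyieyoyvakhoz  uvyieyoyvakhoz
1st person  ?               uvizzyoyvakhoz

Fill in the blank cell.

Attach person 1st person z- → zyoyvakhoz.
Attach voice causative iz- (before consonant 'z') → izzyoyvakhoz.
Attach polarity negative um- → umizzyoyvakhoz.
Nasal assimilation: no change.

umizzyoyvakhoz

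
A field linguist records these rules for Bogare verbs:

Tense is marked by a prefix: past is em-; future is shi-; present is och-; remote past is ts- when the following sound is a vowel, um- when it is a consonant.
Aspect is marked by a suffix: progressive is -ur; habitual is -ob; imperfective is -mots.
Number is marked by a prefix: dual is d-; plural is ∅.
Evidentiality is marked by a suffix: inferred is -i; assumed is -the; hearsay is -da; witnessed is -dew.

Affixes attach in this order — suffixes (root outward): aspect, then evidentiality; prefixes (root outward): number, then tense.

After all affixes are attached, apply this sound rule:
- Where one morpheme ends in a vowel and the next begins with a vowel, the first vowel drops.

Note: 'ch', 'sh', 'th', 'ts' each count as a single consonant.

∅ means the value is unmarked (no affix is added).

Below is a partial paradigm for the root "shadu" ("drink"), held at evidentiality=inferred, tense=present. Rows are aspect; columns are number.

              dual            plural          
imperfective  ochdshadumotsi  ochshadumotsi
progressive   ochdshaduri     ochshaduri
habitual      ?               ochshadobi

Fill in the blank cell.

ochdshadobi

Attach number dual d- → dshadu.
Attach aspect habitual -ob → dshaduob.
Attach evidentiality inferred -i → dshaduobi.
Attach tense present och- → ochdshaduobi.
Apply vowel deletion: ochdshaduobi → ochdshadobi.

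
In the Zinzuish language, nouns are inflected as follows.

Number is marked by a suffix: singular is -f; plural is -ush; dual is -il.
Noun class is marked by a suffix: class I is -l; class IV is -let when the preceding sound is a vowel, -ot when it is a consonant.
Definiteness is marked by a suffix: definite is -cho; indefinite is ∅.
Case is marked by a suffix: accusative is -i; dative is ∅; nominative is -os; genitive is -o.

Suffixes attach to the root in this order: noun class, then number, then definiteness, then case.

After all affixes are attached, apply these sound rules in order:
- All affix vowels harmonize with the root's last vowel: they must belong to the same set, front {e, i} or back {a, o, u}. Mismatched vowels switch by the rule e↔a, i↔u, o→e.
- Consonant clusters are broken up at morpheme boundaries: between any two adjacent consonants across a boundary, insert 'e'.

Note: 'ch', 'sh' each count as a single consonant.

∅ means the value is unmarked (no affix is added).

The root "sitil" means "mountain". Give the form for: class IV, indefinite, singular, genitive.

sitiletefe

Attach noun class class IV -ot (after consonant 'l') → sitilot.
Attach number singular -f → sitilotf.
definiteness = indefinite: zero marking, form stays sitilotf.
Attach case genitive -o → sitilotfo.
Apply vowel harmony: sitilotfo → sitiletfe.
Apply epenthesis: sitiletfe → sitiletefe.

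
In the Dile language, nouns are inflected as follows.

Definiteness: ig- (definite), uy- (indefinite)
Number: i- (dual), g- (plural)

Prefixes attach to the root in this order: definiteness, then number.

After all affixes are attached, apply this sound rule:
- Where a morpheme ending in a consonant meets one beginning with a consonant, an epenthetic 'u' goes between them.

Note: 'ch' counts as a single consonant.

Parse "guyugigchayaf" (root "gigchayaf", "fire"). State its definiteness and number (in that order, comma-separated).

indefinite, plural

Segment: g-uy-gigchayaf.
definiteness: uy- → indefinite.
number: g- → plural.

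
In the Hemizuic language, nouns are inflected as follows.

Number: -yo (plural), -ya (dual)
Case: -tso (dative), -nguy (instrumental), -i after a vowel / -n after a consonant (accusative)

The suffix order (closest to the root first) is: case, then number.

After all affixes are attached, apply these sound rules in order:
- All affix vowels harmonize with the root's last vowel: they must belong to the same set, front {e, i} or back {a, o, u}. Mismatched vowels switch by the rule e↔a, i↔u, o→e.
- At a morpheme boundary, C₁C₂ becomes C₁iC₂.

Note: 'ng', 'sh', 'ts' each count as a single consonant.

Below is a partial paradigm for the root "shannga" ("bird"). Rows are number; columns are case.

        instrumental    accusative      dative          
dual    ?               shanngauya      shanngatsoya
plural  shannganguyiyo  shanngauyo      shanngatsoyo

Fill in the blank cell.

Attach case instrumental -nguy → shannganguy.
Attach number dual -ya → shannganguyya.
Vowel harmony: no change.
Apply epenthesis: shannganguyya → shannganguyiya.

shannganguyiya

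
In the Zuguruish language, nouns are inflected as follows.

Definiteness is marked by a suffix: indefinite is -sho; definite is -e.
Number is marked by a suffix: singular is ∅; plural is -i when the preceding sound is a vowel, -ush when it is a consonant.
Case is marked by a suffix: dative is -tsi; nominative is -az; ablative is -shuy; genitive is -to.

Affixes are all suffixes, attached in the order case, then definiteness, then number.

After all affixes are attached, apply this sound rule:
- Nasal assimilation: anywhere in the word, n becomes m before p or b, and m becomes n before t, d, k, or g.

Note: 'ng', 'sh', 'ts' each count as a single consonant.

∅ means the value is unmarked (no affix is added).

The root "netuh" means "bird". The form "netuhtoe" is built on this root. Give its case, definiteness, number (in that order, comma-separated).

Segment: netuh-to-e.
case: -to → genitive.
definiteness: -e → definite.
number: ∅ → singular.

genitive, definite, singular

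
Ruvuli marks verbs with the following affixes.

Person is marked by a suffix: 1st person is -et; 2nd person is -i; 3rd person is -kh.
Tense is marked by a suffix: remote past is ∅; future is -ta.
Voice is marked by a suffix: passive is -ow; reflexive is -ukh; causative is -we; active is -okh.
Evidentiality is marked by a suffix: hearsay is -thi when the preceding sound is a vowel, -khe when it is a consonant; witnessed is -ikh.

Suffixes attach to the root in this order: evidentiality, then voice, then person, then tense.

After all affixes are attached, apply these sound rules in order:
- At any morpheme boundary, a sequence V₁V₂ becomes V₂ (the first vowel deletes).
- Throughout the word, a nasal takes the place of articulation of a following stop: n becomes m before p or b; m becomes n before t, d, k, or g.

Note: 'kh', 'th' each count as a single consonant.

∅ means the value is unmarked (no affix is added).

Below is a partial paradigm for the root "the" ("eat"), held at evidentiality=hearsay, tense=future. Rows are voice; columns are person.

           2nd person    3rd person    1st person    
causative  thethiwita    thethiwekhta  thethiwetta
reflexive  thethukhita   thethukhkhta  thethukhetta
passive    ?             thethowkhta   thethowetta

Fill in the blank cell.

thethowita

Attach evidentiality hearsay -thi (after vowel 'e') → thethi.
Attach voice passive -ow → thethiow.
Attach person 2nd person -i → thethiowi.
Attach tense future -ta → thethiowita.
Apply vowel deletion: thethiowita → thethowita.
Nasal assimilation: no change.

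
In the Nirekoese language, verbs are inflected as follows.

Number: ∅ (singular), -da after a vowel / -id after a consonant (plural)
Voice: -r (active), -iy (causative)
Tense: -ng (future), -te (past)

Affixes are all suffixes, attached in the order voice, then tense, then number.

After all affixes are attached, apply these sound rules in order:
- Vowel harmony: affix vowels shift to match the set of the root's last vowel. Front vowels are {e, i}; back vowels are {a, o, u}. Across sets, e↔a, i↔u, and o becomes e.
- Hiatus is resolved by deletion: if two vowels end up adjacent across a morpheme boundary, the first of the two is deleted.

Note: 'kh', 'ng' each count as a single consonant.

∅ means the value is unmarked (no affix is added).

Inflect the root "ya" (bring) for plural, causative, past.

yuytada

Attach voice causative -iy → yaiy.
Attach tense past -te → yaiyte.
Attach number plural -da (after vowel 'e') → yaiyteda.
Apply vowel harmony: yaiyteda → yauytada.
Apply vowel deletion: yauytada → yuytada.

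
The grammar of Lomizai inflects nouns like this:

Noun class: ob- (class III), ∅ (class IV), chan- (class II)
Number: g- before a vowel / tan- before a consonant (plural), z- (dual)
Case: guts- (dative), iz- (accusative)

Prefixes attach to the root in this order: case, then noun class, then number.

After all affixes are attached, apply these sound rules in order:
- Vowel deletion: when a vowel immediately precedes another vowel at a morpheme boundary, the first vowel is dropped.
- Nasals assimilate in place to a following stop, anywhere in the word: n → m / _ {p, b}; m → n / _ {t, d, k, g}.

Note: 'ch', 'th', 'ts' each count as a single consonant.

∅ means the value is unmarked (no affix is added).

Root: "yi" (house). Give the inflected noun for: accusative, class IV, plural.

Attach case accusative iz- → izyi.
noun class = class IV: zero marking, form stays izyi.
Attach number plural g- (before vowel 'i') → gizyi.
Vowel deletion: no change.
Nasal assimilation: no change.

gizyi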